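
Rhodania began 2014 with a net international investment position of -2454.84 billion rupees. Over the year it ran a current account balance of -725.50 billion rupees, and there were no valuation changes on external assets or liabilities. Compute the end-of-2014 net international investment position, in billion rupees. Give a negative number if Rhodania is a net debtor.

With no valuation effects, change in NIIP = current account = -725.50
End-of-year NIIP = -2454.84 + (-725.50) = -3180.34

-3180.34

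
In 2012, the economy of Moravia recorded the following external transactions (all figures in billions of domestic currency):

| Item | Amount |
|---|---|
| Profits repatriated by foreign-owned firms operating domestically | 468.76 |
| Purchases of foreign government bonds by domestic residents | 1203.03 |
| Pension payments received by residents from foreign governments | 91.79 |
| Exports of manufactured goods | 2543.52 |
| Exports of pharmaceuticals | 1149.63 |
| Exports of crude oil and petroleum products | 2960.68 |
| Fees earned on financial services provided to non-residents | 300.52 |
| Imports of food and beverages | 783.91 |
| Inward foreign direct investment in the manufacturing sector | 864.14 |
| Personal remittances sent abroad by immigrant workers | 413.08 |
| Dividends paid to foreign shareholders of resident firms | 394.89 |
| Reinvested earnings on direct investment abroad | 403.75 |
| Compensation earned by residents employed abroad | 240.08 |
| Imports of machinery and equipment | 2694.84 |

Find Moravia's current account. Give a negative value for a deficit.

Goods: 1149.63 + 2543.52 - 783.91 - 2694.84 + 2960.68 = 3175.08
Services: 300.52
Primary income: 403.75 + 240.08 - 394.89 - 468.76 = -219.82
Secondary income: -413.08 + 91.79 = -321.29
Current account = 3175.08 + 300.52 + (-219.82) + (-321.29) = 2934.49
(Excluded from the current account — financial account: purchases of foreign government bonds by domestic residents 1203.03, inward foreign direct investment in the manufacturing sector 864.14.)

2934.49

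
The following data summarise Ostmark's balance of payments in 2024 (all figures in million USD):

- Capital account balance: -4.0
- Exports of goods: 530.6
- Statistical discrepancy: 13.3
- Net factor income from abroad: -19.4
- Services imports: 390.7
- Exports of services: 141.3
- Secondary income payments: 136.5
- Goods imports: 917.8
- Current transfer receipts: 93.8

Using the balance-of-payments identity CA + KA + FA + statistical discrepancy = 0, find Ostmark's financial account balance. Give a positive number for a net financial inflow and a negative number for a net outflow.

689.4

Goods balance = 530.6 - 917.8 = -387.2
Services balance = 141.3 - 390.7 = -249.4
Trade balance (goods + services) = -387.2 + (-249.4) = -636.6
Net primary income = -19.4
Net secondary income = 93.8 - 136.5 = -42.7
Current account = -636.6 + (-19.4) + (-42.7) = -698.7
Financial account = -(-698.7 + (-4.0) + 13.3) = 689.4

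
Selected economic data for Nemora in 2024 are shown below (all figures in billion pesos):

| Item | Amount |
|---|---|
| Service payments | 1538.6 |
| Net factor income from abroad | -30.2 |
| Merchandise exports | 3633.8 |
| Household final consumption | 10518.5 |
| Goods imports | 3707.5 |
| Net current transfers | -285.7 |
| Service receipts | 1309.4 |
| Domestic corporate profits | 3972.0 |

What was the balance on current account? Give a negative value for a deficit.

-618.8

Goods balance = 3633.8 - 3707.5 = -73.7
Services balance = 1309.4 - 1538.6 = -229.2
Trade balance (goods + services) = -73.7 + (-229.2) = -302.9
Net primary income = -30.2
Net secondary income = -285.7
Current account = -302.9 + (-30.2) + (-285.7) = -618.8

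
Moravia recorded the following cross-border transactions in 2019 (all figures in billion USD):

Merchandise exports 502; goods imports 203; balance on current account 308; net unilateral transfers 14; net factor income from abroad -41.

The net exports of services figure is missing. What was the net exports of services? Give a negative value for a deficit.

36

Current account = goods balance + services balance + net primary income + net secondary income
Sum of the known components = 272
Net exports of services = CA - (known components) = 308 - 272 = 36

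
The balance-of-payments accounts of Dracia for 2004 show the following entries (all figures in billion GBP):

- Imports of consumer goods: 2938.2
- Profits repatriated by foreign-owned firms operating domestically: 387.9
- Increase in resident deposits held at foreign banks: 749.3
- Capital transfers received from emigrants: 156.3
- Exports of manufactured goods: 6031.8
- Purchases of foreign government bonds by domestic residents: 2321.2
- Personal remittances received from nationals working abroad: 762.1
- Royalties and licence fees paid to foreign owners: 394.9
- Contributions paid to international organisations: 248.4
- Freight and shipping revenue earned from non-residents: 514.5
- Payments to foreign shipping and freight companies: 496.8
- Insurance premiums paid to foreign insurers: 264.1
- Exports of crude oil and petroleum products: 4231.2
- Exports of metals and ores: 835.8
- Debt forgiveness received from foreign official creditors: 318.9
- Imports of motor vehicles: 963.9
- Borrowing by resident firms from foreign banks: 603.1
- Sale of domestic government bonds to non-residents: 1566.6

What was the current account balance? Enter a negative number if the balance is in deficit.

Goods: -2938.2 + 6031.8 + 4231.2 + 835.8 - 963.9 = 7196.7
Services: 514.5 - 394.9 - 264.1 - 496.8 = -641.3
Primary income: -387.9
Secondary income: -248.4 + 762.1 = 513.7
Current account = 7196.7 + (-641.3) + (-387.9) + 513.7 = 6681.2
(Excluded from the current account — financial account: increase in resident deposits held at foreign banks 749.3, purchases of foreign government bonds by domestic residents 2321.2, borrowing by resident firms from foreign banks 603.1, sale of domestic government bonds to non-residents 1566.6; capital account: capital transfers received from emigrants 156.3, debt forgiveness received from foreign official creditors 318.9.)

6681.2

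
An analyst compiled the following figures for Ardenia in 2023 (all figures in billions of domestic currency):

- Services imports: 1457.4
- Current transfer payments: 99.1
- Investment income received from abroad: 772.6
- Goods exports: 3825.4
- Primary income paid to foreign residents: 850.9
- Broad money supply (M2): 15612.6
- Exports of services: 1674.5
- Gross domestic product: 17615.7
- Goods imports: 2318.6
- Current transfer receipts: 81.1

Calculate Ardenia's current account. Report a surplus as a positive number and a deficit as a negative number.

Goods balance = 3825.4 - 2318.6 = 1506.8
Services balance = 1674.5 - 1457.4 = 217.1
Trade balance (goods + services) = 1506.8 + 217.1 = 1723.9
Net primary income = 772.6 - 850.9 = -78.3
Net secondary income = 81.1 - 99.1 = -18.0
Current account = 1723.9 + (-78.3) + (-18.0) = 1627.6

1627.6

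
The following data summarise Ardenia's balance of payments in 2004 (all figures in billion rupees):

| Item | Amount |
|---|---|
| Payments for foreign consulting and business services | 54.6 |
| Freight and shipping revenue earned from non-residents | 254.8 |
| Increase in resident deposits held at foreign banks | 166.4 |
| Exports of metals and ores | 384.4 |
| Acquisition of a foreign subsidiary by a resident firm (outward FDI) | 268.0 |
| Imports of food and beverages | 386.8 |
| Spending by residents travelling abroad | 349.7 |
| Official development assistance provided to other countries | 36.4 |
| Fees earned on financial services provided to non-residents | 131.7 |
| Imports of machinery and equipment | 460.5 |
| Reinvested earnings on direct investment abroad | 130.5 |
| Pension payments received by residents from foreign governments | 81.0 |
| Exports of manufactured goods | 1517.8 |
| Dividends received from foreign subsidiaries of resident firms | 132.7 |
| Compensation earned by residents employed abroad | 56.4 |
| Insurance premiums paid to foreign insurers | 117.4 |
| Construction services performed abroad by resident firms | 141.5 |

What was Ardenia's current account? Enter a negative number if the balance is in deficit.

1425.4

Goods: 1517.8 - 386.8 + 384.4 - 460.5 = 1054.9
Services: 254.8 - 117.4 + 141.5 + 131.7 - 349.7 - 54.6 = 6.3
Primary income: 132.7 + 56.4 + 130.5 = 319.6
Secondary income: 81.0 - 36.4 = 44.6
Current account = 1054.9 + 6.3 + 319.6 + 44.6 = 1425.4
(Excluded from the current account — financial account: increase in resident deposits held at foreign banks 166.4, acquisition of a foreign subsidiary by a resident firm (outward FDI) 268.0.)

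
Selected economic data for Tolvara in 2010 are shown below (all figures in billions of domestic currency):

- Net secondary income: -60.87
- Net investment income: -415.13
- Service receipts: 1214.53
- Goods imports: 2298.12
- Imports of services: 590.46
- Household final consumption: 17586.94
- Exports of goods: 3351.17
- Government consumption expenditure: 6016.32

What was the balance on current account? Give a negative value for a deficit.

1201.12

Goods balance = 3351.17 - 2298.12 = 1053.05
Services balance = 1214.53 - 590.46 = 624.07
Trade balance (goods + services) = 1053.05 + 624.07 = 1677.12
Net primary income = -415.13
Net secondary income = -60.87
Current account = 1677.12 + (-415.13) + (-60.87) = 1201.12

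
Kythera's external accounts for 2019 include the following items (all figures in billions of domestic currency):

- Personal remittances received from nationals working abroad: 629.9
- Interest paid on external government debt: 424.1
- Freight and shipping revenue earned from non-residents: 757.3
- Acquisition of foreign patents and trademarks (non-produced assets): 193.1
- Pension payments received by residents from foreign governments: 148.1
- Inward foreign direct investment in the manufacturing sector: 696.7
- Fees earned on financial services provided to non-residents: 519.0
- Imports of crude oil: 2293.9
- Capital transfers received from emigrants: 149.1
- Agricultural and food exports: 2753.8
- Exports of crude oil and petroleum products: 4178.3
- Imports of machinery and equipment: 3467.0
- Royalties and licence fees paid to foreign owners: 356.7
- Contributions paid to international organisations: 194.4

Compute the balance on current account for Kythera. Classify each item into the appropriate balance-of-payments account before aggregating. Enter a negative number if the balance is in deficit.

2250.3

Goods: -3467.0 + 4178.3 + 2753.8 - 2293.9 = 1171.2
Services: -356.7 + 519.0 + 757.3 = 919.6
Primary income: -424.1
Secondary income: -194.4 + 629.9 + 148.1 = 583.6
Current account = 1171.2 + 919.6 + (-424.1) + 583.6 = 2250.3
(Excluded from the current account — capital account: acquisition of foreign patents and trademarks (non-produced assets) 193.1, capital transfers received from emigrants 149.1; financial account: inward foreign direct investment in the manufacturing sector 696.7.)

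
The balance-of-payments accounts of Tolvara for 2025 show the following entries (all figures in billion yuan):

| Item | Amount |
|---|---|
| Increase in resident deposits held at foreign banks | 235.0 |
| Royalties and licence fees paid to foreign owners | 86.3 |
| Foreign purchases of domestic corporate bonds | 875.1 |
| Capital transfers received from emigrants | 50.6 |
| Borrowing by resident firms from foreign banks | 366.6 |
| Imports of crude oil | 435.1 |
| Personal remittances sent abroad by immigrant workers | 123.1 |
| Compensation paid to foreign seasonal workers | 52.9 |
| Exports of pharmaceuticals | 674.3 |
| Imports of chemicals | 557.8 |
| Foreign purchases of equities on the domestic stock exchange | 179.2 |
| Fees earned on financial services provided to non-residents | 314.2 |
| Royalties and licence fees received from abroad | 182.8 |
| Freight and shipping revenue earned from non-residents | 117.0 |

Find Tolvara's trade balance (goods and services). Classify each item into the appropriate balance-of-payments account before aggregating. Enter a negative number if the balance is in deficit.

209.1

Goods: -557.8 - 435.1 + 674.3 = -318.6
Services: 182.8 - 86.3 + 314.2 + 117.0 = 527.7
Trade balance = -318.6 + 527.7 = 209.1
(Excluded from the trade balance — financial account: increase in resident deposits held at foreign banks 235.0, foreign purchases of domestic corporate bonds 875.1, borrowing by resident firms from foreign banks 366.6, foreign purchases of equities on the domestic stock exchange 179.2; capital account: capital transfers received from emigrants 50.6; secondary income: personal remittances sent abroad by immigrant workers 123.1; primary income: compensation paid to foreign seasonal workers 52.9.)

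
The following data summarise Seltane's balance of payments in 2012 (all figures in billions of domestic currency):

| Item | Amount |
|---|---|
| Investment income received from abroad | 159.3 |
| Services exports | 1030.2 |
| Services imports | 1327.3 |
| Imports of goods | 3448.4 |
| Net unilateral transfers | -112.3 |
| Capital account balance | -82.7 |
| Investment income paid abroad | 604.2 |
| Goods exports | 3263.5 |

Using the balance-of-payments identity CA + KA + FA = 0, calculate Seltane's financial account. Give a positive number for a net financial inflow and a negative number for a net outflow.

1121.9

Goods balance = 3263.5 - 3448.4 = -184.9
Services balance = 1030.2 - 1327.3 = -297.1
Trade balance (goods + services) = -184.9 + (-297.1) = -482.0
Net primary income = 159.3 - 604.2 = -444.9
Net secondary income = -112.3
Current account = -482.0 + (-444.9) + (-112.3) = -1039.2
Financial account = -(-1039.2 + (-82.7)) = 1121.9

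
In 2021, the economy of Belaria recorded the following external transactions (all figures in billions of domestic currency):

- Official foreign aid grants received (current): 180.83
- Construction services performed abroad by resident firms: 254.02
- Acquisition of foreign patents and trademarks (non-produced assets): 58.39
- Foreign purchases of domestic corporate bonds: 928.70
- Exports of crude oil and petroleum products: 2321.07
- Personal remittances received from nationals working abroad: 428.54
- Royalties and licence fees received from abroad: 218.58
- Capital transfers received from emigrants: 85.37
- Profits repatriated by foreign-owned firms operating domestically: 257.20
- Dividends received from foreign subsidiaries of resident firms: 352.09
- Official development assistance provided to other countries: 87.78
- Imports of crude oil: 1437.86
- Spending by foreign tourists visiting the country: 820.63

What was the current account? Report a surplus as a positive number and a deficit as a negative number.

Goods: 2321.07 - 1437.86 = 883.21
Services: 254.02 + 218.58 + 820.63 = 1293.23
Primary income: -257.20 + 352.09 = 94.89
Secondary income: 428.54 + 180.83 - 87.78 = 521.59
Current account = 883.21 + 1293.23 + 94.89 + 521.59 = 2792.92
(Excluded from the current account — capital account: acquisition of foreign patents and trademarks (non-produced assets) 58.39, capital transfers received from emigrants 85.37; financial account: foreign purchases of domestic corporate bonds 928.70.)

2792.92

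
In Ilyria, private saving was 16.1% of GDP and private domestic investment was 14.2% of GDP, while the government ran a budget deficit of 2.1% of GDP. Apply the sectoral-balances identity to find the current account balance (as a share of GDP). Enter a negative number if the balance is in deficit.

By the sectoral-balances identity, CA = (S_private - I) + (T - G).
Private balance = 16.1 - 14.2 = 1.9
Government balance (T - G) = -2.1
CA = 1.9 + (-2.1) = -0.2

-0.2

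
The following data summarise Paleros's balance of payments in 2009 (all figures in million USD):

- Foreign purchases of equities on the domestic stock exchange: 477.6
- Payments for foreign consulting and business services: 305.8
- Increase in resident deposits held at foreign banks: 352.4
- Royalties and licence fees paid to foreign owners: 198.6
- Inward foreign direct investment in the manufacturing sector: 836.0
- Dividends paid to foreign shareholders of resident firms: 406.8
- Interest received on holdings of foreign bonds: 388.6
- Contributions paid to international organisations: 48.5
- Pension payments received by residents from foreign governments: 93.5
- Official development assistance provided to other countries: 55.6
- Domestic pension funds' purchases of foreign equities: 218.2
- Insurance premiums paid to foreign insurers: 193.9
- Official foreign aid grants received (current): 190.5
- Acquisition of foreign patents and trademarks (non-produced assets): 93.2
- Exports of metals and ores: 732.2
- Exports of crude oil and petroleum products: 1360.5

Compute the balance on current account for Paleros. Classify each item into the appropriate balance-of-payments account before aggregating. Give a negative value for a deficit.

Goods: 732.2 + 1360.5 = 2092.7
Services: -198.6 - 305.8 - 193.9 = -698.3
Primary income: 388.6 - 406.8 = -18.2
Secondary income: -55.6 - 48.5 + 93.5 + 190.5 = 179.9
Current account = 2092.7 + (-698.3) + (-18.2) + 179.9 = 1556.1
(Excluded from the current account — financial account: foreign purchases of equities on the domestic stock exchange 477.6, increase in resident deposits held at foreign banks 352.4, inward foreign direct investment in the manufacturing sector 836.0, domestic pension funds' purchases of foreign equities 218.2; capital account: acquisition of foreign patents and trademarks (non-produced assets) 93.2.)

1556.1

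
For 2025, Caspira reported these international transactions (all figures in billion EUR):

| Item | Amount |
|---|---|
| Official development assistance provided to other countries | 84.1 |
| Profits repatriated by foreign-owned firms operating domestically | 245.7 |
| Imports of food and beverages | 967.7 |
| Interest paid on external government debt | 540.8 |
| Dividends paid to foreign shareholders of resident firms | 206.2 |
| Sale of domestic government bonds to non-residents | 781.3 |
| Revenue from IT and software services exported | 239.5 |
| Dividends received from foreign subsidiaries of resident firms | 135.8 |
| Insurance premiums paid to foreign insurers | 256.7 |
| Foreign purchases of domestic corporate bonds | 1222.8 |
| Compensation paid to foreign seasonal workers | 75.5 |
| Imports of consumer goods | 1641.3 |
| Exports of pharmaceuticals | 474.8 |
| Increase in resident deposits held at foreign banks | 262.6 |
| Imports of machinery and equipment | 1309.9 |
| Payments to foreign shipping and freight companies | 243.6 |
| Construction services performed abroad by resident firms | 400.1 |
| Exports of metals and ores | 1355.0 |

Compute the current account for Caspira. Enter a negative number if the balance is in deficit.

-2966.3

Goods: 1355.0 - 1309.9 - 1641.3 - 967.7 + 474.8 = -2089.1
Services: 239.5 - 256.7 - 243.6 + 400.1 = 139.3
Primary income: 135.8 - 245.7 - 206.2 - 540.8 - 75.5 = -932.4
Secondary income: -84.1
Current account = (-2089.1) + 139.3 + (-932.4) + (-84.1) = -2966.3
(Excluded from the current account — financial account: sale of domestic government bonds to non-residents 781.3, foreign purchases of domestic corporate bonds 1222.8, increase in resident deposits held at foreign banks 262.6.)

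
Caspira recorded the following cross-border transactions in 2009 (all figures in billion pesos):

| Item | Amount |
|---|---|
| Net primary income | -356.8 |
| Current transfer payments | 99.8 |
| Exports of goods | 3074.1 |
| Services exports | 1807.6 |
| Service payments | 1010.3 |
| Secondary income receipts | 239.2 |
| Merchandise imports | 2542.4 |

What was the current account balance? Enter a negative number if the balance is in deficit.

1111.6

Goods balance = 3074.1 - 2542.4 = 531.7
Services balance = 1807.6 - 1010.3 = 797.3
Trade balance (goods + services) = 531.7 + 797.3 = 1329.0
Net primary income = -356.8
Net secondary income = 239.2 - 99.8 = 139.4
Current account = 1329.0 + (-356.8) + 139.4 = 1111.6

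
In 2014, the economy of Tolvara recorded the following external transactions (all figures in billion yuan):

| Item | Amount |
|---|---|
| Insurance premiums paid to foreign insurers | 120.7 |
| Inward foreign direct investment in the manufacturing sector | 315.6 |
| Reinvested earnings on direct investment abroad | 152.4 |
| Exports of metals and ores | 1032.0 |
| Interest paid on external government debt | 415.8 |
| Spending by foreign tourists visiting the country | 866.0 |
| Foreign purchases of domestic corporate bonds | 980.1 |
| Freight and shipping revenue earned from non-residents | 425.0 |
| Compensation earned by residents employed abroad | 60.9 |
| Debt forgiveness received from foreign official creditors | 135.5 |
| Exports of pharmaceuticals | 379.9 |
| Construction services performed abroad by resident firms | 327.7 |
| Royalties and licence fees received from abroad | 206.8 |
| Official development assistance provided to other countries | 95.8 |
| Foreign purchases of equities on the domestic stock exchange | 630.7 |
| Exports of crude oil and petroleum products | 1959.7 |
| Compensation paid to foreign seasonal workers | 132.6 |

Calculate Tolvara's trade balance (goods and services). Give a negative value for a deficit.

Goods: 1032.0 + 1959.7 + 379.9 = 3371.6
Services: 327.7 + 866.0 + 206.8 - 120.7 + 425.0 = 1704.8
Trade balance = 3371.6 + 1704.8 = 5076.4
(Excluded from the trade balance — financial account: inward foreign direct investment in the manufacturing sector 315.6, foreign purchases of domestic corporate bonds 980.1, foreign purchases of equities on the domestic stock exchange 630.7; primary income: reinvested earnings on direct investment abroad 152.4, interest paid on external government debt 415.8, compensation earned by residents employed abroad 60.9, compensation paid to foreign seasonal workers 132.6; capital account: debt forgiveness received from foreign official creditors 135.5; secondary income: official development assistance provided to other countries 95.8.)

5076.4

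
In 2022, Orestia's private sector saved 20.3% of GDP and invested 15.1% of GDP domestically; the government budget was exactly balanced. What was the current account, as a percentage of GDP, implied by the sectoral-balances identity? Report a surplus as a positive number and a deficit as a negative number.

5.2

By the sectoral-balances identity, CA = (S_private - I) + (T - G).
Private balance = 20.3 - 15.1 = 5.2
Government balance (T - G) = 0
CA = 5.2 + -0.0 = 5.2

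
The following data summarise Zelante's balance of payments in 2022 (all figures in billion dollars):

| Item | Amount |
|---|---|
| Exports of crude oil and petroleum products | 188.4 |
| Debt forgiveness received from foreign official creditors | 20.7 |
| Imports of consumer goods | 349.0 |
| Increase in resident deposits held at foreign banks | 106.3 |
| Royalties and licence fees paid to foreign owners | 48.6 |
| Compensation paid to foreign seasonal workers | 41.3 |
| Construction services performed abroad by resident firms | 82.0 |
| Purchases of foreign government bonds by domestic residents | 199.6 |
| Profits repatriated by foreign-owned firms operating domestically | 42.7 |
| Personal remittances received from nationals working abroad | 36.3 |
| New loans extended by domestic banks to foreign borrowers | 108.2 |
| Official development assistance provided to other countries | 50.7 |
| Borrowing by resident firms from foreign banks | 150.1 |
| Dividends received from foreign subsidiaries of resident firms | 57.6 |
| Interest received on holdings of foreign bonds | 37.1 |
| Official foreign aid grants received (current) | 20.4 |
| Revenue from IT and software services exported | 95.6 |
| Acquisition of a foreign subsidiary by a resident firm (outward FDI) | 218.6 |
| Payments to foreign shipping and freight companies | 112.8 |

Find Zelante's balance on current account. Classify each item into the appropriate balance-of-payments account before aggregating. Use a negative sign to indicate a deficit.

Goods: 188.4 - 349.0 = -160.6
Services: -48.6 - 112.8 + 95.6 + 82.0 = 16.2
Primary income: -41.3 - 42.7 + 57.6 + 37.1 = 10.7
Secondary income: -50.7 + 20.4 + 36.3 = 6.0
Current account = (-160.6) + 16.2 + 10.7 + 6.0 = -127.7
(Excluded from the current account — capital account: debt forgiveness received from foreign official creditors 20.7; financial account: increase in resident deposits held at foreign banks 106.3, purchases of foreign government bonds by domestic residents 199.6, new loans extended by domestic banks to foreign borrowers 108.2, borrowing by resident firms from foreign banks 150.1, acquisition of a foreign subsidiary by a resident firm (outward FDI) 218.6.)

-127.7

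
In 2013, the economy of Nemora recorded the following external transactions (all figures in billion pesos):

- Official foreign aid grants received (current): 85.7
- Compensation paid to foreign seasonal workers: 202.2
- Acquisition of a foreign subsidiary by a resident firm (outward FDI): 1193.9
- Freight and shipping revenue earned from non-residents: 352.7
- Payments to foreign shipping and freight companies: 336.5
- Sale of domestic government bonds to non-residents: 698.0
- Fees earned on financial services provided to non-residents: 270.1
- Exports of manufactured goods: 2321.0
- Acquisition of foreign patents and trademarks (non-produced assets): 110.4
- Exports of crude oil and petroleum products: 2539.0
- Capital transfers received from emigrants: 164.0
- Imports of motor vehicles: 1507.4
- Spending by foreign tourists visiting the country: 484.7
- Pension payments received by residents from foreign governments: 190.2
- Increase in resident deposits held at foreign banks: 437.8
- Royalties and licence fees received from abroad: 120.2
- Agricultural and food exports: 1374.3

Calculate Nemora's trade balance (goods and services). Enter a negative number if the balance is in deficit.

5618.1

Goods: 2321.0 + 1374.3 + 2539.0 - 1507.4 = 4726.9
Services: 484.7 + 120.2 - 336.5 + 352.7 + 270.1 = 891.2
Trade balance = 4726.9 + 891.2 = 5618.1
(Excluded from the trade balance — secondary income: official foreign aid grants received (current) 85.7, pension payments received by residents from foreign governments 190.2; primary income: compensation paid to foreign seasonal workers 202.2; financial account: acquisition of a foreign subsidiary by a resident firm (outward FDI) 1193.9, sale of domestic government bonds to non-residents 698.0, increase in resident deposits held at foreign banks 437.8; capital account: acquisition of foreign patents and trademarks (non-produced assets) 110.4, capital transfers received from emigrants 164.0.)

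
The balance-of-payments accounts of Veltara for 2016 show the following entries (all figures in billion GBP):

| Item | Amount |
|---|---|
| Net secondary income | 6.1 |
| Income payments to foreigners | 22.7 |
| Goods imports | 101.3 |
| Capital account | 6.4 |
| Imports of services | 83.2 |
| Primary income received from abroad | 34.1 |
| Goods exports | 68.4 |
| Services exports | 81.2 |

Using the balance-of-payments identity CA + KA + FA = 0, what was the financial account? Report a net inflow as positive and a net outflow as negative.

Goods balance = 68.4 - 101.3 = -32.9
Services balance = 81.2 - 83.2 = -2.0
Trade balance (goods + services) = -32.9 + (-2.0) = -34.9
Net primary income = 34.1 - 22.7 = 11.4
Net secondary income = 6.1
Current account = -34.9 + 11.4 + 6.1 = -17.4
Financial account = -(-17.4 + 6.4) = 11.0

11.0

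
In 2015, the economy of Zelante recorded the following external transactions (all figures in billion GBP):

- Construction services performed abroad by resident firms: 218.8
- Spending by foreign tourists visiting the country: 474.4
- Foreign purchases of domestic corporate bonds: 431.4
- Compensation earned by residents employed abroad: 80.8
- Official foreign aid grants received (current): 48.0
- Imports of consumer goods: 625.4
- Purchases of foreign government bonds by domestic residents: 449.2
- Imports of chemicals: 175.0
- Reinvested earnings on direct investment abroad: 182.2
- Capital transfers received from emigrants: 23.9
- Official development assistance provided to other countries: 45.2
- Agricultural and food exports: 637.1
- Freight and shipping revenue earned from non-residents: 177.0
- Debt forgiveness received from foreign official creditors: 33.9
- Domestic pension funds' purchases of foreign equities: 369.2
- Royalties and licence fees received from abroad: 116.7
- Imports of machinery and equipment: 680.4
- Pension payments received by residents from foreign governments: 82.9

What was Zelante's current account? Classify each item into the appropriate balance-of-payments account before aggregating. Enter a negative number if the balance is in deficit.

Goods: -680.4 - 625.4 - 175.0 + 637.1 = -843.7
Services: 116.7 + 177.0 + 218.8 + 474.4 = 986.9
Primary income: 80.8 + 182.2 = 263.0
Secondary income: -45.2 + 82.9 + 48.0 = 85.7
Current account = (-843.7) + 986.9 + 263.0 + 85.7 = 491.9
(Excluded from the current account — financial account: foreign purchases of domestic corporate bonds 431.4, purchases of foreign government bonds by domestic residents 449.2, domestic pension funds' purchases of foreign equities 369.2; capital account: capital transfers received from emigrants 23.9, debt forgiveness received from foreign official creditors 33.9.)

491.9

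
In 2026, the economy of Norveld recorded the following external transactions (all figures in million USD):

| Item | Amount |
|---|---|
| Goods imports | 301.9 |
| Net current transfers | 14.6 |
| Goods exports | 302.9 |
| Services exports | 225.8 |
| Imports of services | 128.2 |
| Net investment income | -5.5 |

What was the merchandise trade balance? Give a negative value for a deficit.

Goods balance = 302.9 - 301.9 = 1.0

1.0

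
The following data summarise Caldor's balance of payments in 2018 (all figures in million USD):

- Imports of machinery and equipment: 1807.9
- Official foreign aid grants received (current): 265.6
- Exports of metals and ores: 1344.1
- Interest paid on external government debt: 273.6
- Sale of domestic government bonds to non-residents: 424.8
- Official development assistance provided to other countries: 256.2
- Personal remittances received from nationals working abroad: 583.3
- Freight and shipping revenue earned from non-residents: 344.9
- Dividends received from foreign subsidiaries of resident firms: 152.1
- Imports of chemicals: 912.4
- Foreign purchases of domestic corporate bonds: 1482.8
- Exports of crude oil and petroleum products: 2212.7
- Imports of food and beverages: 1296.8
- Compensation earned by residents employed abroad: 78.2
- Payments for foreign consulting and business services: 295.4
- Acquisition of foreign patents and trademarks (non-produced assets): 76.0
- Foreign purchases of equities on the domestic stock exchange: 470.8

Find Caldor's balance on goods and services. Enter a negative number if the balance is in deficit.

-410.8

Goods: -912.4 + 1344.1 + 2212.7 - 1807.9 - 1296.8 = -460.3
Services: 344.9 - 295.4 = 49.5
Trade balance = -460.3 + 49.5 = -410.8
(Excluded from the trade balance — secondary income: official foreign aid grants received (current) 265.6, official development assistance provided to other countries 256.2, personal remittances received from nationals working abroad 583.3; primary income: interest paid on external government debt 273.6, dividends received from foreign subsidiaries of resident firms 152.1, compensation earned by residents employed abroad 78.2; financial account: sale of domestic government bonds to non-residents 424.8, foreign purchases of domestic corporate bonds 1482.8, foreign purchases of equities on the domestic stock exchange 470.8; capital account: acquisition of foreign patents and trademarks (non-produced assets) 76.0.)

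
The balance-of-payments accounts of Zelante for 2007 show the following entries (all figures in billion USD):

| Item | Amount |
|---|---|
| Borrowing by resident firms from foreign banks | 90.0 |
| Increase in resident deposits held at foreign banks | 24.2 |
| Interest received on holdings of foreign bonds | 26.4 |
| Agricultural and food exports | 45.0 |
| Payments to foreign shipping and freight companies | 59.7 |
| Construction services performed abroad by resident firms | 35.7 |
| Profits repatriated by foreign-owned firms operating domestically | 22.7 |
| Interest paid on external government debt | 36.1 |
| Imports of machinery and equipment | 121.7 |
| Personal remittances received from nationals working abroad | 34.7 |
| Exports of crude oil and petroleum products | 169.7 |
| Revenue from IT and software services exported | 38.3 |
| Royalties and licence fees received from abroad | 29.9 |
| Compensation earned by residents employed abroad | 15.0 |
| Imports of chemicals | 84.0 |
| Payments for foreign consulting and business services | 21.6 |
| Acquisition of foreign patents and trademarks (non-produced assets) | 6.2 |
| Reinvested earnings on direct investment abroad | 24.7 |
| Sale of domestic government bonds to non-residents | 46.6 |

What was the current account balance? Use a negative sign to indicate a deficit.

Goods: -121.7 + 169.7 + 45.0 - 84.0 = 9.0
Services: 29.9 - 21.6 + 38.3 + 35.7 - 59.7 = 22.6
Primary income: 24.7 - 22.7 + 26.4 - 36.1 + 15.0 = 7.3
Secondary income: 34.7
Current account = 9.0 + 22.6 + 7.3 + 34.7 = 73.6
(Excluded from the current account — financial account: borrowing by resident firms from foreign banks 90.0, increase in resident deposits held at foreign banks 24.2, sale of domestic government bonds to non-residents 46.6; capital account: acquisition of foreign patents and trademarks (non-produced assets) 6.2.)

73.6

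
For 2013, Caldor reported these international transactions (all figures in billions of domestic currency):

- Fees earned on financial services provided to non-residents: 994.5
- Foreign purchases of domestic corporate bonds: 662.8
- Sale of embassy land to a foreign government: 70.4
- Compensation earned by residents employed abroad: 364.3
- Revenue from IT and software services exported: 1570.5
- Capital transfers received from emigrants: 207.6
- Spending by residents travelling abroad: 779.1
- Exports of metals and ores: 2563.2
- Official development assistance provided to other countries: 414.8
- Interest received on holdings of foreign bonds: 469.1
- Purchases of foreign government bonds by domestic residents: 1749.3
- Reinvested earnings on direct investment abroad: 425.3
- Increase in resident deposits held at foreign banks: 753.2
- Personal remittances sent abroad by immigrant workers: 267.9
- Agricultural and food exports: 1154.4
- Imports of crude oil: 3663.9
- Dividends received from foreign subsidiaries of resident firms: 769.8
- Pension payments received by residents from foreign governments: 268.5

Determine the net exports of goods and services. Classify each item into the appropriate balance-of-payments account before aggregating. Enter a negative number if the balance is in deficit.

1839.6

Goods: 2563.2 - 3663.9 + 1154.4 = 53.7
Services: 994.5 - 779.1 + 1570.5 = 1785.9
Trade balance = 53.7 + 1785.9 = 1839.6
(Excluded from the trade balance — financial account: foreign purchases of domestic corporate bonds 662.8, purchases of foreign government bonds by domestic residents 1749.3, increase in resident deposits held at foreign banks 753.2; capital account: sale of embassy land to a foreign government 70.4, capital transfers received from emigrants 207.6; primary income: compensation earned by residents employed abroad 364.3, interest received on holdings of foreign bonds 469.1, reinvested earnings on direct investment abroad 425.3, dividends received from foreign subsidiaries of resident firms 769.8; secondary income: official development assistance provided to other countries 414.8, personal remittances sent abroad by immigrant workers 267.9, pension payments received by residents from foreign governments 268.5.)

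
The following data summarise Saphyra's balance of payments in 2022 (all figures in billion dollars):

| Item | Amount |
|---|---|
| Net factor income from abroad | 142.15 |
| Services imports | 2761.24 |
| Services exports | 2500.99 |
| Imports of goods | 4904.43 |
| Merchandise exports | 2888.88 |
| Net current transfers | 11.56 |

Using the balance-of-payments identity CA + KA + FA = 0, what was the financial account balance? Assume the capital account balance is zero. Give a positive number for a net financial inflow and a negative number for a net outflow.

2122.09

Goods balance = 2888.88 - 4904.43 = -2015.55
Services balance = 2500.99 - 2761.24 = -260.25
Trade balance (goods + services) = -2015.55 + (-260.25) = -2275.80
Net primary income = 142.15
Net secondary income = 11.56
Current account = -2275.80 + 142.15 + 11.56 = -2122.09
Financial account = -(-2122.09) = 2122.09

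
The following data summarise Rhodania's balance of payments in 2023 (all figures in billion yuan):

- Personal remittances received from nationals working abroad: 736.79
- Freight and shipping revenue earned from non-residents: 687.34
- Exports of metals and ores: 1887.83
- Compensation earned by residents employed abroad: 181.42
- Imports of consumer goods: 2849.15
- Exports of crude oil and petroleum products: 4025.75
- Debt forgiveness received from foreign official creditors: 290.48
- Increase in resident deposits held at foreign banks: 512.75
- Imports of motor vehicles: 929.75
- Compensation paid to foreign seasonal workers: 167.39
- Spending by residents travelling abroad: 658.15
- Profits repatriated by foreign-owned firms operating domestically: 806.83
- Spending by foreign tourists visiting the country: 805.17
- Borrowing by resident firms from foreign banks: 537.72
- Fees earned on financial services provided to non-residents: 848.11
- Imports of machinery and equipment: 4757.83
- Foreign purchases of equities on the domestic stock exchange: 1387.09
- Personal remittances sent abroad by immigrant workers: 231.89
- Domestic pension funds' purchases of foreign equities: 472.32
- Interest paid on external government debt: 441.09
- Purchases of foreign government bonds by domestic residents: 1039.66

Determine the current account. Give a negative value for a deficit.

Goods: -2849.15 + 1887.83 + 4025.75 - 4757.83 - 929.75 = -2623.15
Services: 687.34 - 658.15 + 805.17 + 848.11 = 1682.47
Primary income: 181.42 - 441.09 - 806.83 - 167.39 = -1233.89
Secondary income: 736.79 - 231.89 = 504.90
Current account = (-2623.15) + 1682.47 + (-1233.89) + 504.90 = -1669.67
(Excluded from the current account — capital account: debt forgiveness received from foreign official creditors 290.48; financial account: increase in resident deposits held at foreign banks 512.75, borrowing by resident firms from foreign banks 537.72, foreign purchases of equities on the domestic stock exchange 1387.09, domestic pension funds' purchases of foreign equities 472.32, purchases of foreign government bonds by domestic residents 1039.66.)

-1669.67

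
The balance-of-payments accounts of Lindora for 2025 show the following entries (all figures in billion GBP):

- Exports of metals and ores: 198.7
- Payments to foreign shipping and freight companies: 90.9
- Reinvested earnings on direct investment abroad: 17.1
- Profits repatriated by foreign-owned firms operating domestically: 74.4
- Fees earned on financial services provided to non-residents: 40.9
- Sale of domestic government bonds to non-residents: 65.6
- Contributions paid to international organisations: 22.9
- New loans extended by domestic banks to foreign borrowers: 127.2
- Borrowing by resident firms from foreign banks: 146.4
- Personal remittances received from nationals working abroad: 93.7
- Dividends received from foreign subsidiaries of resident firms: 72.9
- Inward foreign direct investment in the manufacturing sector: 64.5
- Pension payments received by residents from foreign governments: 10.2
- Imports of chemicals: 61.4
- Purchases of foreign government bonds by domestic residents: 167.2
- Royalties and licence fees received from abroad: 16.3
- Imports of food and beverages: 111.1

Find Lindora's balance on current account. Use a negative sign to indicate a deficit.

Goods: 198.7 - 61.4 - 111.1 = 26.2
Services: 16.3 - 90.9 + 40.9 = -33.7
Primary income: -74.4 + 72.9 + 17.1 = 15.6
Secondary income: -22.9 + 93.7 + 10.2 = 81.0
Current account = 26.2 + (-33.7) + 15.6 + 81.0 = 89.1
(Excluded from the current account — financial account: sale of domestic government bonds to non-residents 65.6, new loans extended by domestic banks to foreign borrowers 127.2, borrowing by resident firms from foreign banks 146.4, inward foreign direct investment in the manufacturing sector 64.5, purchases of foreign government bonds by domestic residents 167.2.)

89.1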